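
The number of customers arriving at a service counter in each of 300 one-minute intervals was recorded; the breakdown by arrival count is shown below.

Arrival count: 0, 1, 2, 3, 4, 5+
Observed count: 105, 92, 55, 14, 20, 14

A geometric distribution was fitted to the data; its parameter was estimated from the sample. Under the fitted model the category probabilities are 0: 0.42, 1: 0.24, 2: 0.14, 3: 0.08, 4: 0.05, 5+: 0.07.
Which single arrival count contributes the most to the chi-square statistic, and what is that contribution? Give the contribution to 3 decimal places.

Expected counts E_i = n·p_i: 300×0.42 = 126, 300×0.24 = 72, 300×0.14 = 42, 300×0.08 = 24, 300×0.05 = 15, 300×0.07 = 21.
χ² = (105−126)²/126 + (92−72)²/72 + (55−42)²/42 + (14−24)²/24 + (20−15)²/15 + (14−21)²/21
   = 3.5000 + 5.5556 + 4.0238 + 4.1667 + 1.6667 + 2.3333
The largest term is for 1: 5.556.

1, 5.556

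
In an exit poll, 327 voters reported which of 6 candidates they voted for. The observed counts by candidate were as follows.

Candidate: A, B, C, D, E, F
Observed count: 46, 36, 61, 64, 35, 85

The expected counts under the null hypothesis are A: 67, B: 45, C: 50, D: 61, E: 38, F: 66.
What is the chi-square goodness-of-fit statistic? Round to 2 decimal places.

16.66

A: (46 − 67)²/67 = 441/67 = 6.582
B: (36 − 45)²/45 = 81/45 = 1.800
C: (61 − 50)²/50 = 121/50 = 2.420
D: (64 − 61)²/61 = 9/61 = 0.148
E: (35 − 38)²/38 = 9/38 = 0.237
F: (85 − 66)²/66 = 361/66 = 5.470
Sum = 16.66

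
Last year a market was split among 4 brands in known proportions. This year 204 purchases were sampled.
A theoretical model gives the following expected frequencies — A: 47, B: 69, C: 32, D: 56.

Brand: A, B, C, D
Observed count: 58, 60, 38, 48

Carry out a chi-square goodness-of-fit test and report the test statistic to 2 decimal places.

6.02

A: (58 − 47)²/47 = 121/47 = 2.574
B: (60 − 69)²/69 = 81/69 = 1.174
C: (38 − 32)²/32 = 36/32 = 1.125
D: (48 − 56)²/56 = 64/56 = 1.143
Sum = 6.02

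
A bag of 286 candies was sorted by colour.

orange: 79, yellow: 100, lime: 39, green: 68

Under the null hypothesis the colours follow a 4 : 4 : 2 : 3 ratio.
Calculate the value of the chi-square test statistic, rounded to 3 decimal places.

3.186

Ratio total = 13. Expected counts: 286×4/13 = 88, 286×4/13 = 88, 286×2/13 = 44, 286×3/13 = 66.
cat         O        E   (O−E)²/E
orange     79       88     0.9205
yellow    100       88     1.6364
lime       39       44     0.5682
green      68       66     0.0606
Sum = 3.186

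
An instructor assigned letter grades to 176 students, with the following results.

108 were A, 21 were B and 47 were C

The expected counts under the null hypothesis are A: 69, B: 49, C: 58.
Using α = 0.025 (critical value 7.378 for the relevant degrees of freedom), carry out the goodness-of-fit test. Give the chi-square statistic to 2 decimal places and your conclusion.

40.13; reject

cat         O        E   (O−E)²/E
A         108       69     22.043
B          21       49     16.000
C          47       58      2.086
Sum = 40.13
df = 2. Since 40.13 > 7.378, we reject H₀.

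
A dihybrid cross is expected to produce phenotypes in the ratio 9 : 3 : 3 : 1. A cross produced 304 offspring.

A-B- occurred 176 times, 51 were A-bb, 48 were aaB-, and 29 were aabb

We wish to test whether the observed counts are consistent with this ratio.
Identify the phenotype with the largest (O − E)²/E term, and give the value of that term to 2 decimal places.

Ratio total = 16. Expected counts: 304×9/16 = 171, 304×3/16 = 57, 304×3/16 = 57, 304×1/16 = 19.
A-B-: (176 − 171)²/171 = 25/171 = 0.146
A-bb: (51 − 57)²/57 = 36/57 = 0.632
aaB-: (48 − 57)²/57 = 81/57 = 1.421
aabb: (29 − 19)²/19 = 100/19 = 5.263
The largest term is for aabb: 5.26.

aabb, 5.26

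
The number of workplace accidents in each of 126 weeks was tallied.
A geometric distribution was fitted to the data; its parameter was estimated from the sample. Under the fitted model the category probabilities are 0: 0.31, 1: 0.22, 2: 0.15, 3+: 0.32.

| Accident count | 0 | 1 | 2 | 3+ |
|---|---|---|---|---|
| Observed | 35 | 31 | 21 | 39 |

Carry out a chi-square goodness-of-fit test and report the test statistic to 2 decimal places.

1.09

Expected counts E_i = n·p_i: 126×0.31 = 39.06, 126×0.22 = 27.72, 126×0.15 = 18.9, 126×0.32 = 40.32.
χ² = (35−39.06)²/39.06 + (31−27.72)²/27.72 + (21−18.9)²/18.9 + (39−40.32)²/40.32
   = 0.422 + 0.388 + 0.233 + 0.043
Sum = 1.09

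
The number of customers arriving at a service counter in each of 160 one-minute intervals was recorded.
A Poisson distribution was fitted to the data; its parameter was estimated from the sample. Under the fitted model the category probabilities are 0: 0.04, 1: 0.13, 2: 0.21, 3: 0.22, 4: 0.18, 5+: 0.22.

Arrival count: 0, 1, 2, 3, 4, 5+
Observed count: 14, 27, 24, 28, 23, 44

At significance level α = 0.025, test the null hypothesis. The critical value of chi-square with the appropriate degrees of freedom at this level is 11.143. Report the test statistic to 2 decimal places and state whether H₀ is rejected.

Expected counts E_i = n·p_i: 160×0.04 = 6.4, 160×0.13 = 20.8, 160×0.21 = 33.6, 160×0.22 = 35.2, 160×0.18 = 28.8, 160×0.22 = 35.2.
0: (14 − 6.4)²/6.4 = 57.76/6.4 = 9.025
1: (27 − 20.8)²/20.8 = 38.44/20.8 = 1.848
2: (24 − 33.6)²/33.6 = 92.16/33.6 = 2.743
3: (28 − 35.2)²/35.2 = 51.84/35.2 = 1.473
4: (23 − 28.8)²/28.8 = 33.64/28.8 = 1.168
5+: (44 − 35.2)²/35.2 = 77.44/35.2 = 2.200
Sum = 18.46
df = 4. Since 18.46 > 11.143, we reject H₀.

18.46; reject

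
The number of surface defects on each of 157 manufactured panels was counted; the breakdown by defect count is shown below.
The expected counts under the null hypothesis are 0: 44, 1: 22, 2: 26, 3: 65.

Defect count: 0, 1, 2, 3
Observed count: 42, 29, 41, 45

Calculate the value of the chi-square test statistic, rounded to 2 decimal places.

0: (42 − 44)²/44 = 4/44 = 0.091
1: (29 − 22)²/22 = 49/22 = 2.227
2: (41 − 26)²/26 = 225/26 = 8.654
3: (45 − 65)²/65 = 400/65 = 6.154
Sum = 17.13

17.13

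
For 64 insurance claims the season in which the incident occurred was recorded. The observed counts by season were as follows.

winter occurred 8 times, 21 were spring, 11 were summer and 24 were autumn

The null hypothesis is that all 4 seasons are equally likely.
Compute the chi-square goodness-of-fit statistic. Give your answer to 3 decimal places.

Under H₀ each category has probability 1/4, so each expected count is 64/4 = 16.
χ² = (8−16)²/16 + (21−16)²/16 + (11−16)²/16 + (24−16)²/16
   = 4.0000 + 1.5625 + 1.5625 + 4.0000
Sum = 11.125

11.125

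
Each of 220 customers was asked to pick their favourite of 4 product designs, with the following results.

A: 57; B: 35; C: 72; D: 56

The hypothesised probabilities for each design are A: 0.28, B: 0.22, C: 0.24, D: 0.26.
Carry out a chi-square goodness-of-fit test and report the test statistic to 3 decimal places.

Expected counts E_i = n·p_i: 220×0.28 = 61.6, 220×0.22 = 48.4, 220×0.24 = 52.8, 220×0.26 = 57.2.
A: (57 − 61.6)²/61.6 = 21.16/61.6 = 0.3435
B: (35 − 48.4)²/48.4 = 179.56/48.4 = 3.7099
C: (72 − 52.8)²/52.8 = 368.64/52.8 = 6.9818
D: (56 − 57.2)²/57.2 = 1.44/57.2 = 0.0252
Sum = 11.060

11.060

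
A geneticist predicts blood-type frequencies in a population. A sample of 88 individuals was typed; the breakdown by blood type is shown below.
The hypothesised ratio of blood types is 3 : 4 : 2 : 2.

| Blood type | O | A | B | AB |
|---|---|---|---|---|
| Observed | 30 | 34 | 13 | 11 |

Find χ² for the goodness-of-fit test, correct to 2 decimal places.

3.75

Ratio total = 11. Expected counts: 88×3/11 = 24, 88×4/11 = 32, 88×2/11 = 16, 88×2/11 = 16.
cat         O        E   (O−E)²/E
O          30       24      1.500
A          34       32      0.125
B          13       16      0.563
AB         11       16      1.563
Sum = 3.75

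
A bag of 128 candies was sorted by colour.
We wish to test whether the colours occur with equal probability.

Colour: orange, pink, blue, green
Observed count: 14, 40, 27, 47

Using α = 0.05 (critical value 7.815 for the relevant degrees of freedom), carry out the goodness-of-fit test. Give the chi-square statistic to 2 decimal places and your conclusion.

19.94; reject

Expected count for each of the 4 categories: 128/4 = 32.
cat         O        E   (O−E)²/E
orange     14       32     10.125
pink       40       32      2.000
blue       27       32      0.781
green      47       32      7.031
Sum = 19.94
df = 3. Since 19.94 > 7.815, we reject H₀.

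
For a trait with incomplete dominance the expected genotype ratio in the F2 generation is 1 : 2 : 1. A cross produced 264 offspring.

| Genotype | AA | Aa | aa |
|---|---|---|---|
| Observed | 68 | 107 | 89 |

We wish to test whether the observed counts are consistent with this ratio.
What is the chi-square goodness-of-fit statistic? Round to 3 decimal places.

Ratio total = 4. Expected counts: 264×1/4 = 66, 264×2/4 = 132, 264×1/4 = 66.
AA: (68 − 66)²/66 = 4/66 = 0.0606
Aa: (107 − 132)²/132 = 625/132 = 4.7348
aa: (89 − 66)²/66 = 529/66 = 8.0152
Sum = 12.811

12.811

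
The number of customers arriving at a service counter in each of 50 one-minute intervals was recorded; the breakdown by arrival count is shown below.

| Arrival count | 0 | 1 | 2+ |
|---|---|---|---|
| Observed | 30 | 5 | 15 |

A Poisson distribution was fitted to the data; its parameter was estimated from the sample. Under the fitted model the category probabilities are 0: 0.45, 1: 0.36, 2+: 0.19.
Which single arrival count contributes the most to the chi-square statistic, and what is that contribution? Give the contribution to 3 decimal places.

Expected counts E_i = n·p_i: 50×0.45 = 22.5, 50×0.36 = 18, 50×0.19 = 9.5.
0: (30 − 22.5)²/22.5 = 56.25/22.5 = 2.5000
1: (5 − 18)²/18 = 169/18 = 9.3889
2+: (15 − 9.5)²/9.5 = 30.25/9.5 = 3.1842
The largest term is for 1: 9.389.

1, 9.389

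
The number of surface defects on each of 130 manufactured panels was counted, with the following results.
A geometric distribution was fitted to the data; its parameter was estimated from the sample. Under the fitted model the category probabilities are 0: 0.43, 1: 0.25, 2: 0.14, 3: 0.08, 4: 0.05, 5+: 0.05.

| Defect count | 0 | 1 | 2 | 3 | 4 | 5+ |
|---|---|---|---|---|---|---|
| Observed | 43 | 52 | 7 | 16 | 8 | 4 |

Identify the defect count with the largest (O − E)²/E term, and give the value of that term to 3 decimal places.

Expected counts E_i = n·p_i: 130×0.43 = 55.9, 130×0.25 = 32.5, 130×0.14 = 18.2, 130×0.08 = 10.4, 130×0.05 = 6.5, 130×0.05 = 6.5.
cat         O        E   (O−E)²/E
0          43     55.9     2.9769
1          52     32.5    11.7000
2           7     18.2     6.8923
3          16     10.4     3.0154
4           8      6.5     0.3462
5+          4      6.5     0.9615
The largest term is for 1: 11.700.

1, 11.700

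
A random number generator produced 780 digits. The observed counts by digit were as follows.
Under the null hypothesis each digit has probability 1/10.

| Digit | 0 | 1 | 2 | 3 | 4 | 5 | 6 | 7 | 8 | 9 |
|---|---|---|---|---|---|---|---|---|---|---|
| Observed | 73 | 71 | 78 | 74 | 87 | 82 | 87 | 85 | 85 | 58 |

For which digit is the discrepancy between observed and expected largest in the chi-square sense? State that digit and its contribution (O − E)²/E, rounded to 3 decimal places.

Expected count for each of the 10 categories: 780/10 = 78.
cat         O        E   (O−E)²/E
0          73       78     0.3205
1          71       78     0.6282
2          78       78     0.0000
3          74       78     0.2051
4          87       78     1.0385
5          82       78     0.2051
6          87       78     1.0385
7          85       78     0.6282
8          85       78     0.6282
9          58       78     5.1282
The largest term is for 9: 5.128.

9, 5.128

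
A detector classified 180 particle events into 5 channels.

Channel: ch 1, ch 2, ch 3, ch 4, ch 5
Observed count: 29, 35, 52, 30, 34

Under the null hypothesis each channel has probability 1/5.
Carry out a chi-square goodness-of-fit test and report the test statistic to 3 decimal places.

Expected count for each of the 5 categories: 180/5 = 36.
χ² = (29−36)²/36 + (35−36)²/36 + (52−36)²/36 + (30−36)²/36 + (34−36)²/36
   = 1.3611 + 0.0278 + 7.1111 + 1.0000 + 0.1111
Sum = 9.611

9.611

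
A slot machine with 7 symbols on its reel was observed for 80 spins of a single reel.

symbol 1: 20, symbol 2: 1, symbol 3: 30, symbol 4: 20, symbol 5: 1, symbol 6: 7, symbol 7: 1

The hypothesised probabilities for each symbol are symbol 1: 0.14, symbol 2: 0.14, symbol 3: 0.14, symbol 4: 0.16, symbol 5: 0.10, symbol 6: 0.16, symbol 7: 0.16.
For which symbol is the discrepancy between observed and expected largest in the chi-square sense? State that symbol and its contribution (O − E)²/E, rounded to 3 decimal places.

symbol 3, 31.557

Expected counts E_i = n·p_i: 80×0.14 = 11.2, 80×0.14 = 11.2, 80×0.14 = 11.2, 80×0.16 = 12.8, 80×0.10 = 8, 80×0.16 = 12.8, 80×0.16 = 12.8.
cat           O        E   (O−E)²/E
symbol 1     20     11.2     6.9143
symbol 2      1     11.2     9.2893
symbol 3     30     11.2    31.5571
symbol 4     20     12.8     4.0500
symbol 5      1        8     6.1250
symbol 6      7     12.8     2.6281
symbol 7      1     12.8    10.8781
The largest term is for symbol 3: 31.557.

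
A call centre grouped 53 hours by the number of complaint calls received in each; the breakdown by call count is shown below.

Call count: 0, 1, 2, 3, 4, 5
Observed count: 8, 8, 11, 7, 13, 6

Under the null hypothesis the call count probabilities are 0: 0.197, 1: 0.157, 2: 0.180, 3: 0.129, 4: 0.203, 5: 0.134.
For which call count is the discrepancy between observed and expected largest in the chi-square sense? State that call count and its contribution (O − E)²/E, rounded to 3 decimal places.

Expected counts E_i = n·p_i: 53×0.197 = 10.441, 53×0.157 = 8.321, 53×0.180 = 9.54, 53×0.129 = 6.837, 53×0.203 = 10.759, 53×0.134 = 7.102.
0: (8 − 10.441)²/10.441 = 5.958481/10.441 = 0.5707
1: (8 − 8.321)²/8.321 = 0.103041/8.321 = 0.0124
2: (11 − 9.54)²/9.54 = 2.1316/9.54 = 0.2234
3: (7 − 6.837)²/6.837 = 0.026569/6.837 = 0.0039
4: (13 − 10.759)²/10.759 = 5.022081/10.759 = 0.4668
5: (6 − 7.102)²/7.102 = 1.214404/7.102 = 0.1710
The largest term is for 0: 0.571.

0, 0.571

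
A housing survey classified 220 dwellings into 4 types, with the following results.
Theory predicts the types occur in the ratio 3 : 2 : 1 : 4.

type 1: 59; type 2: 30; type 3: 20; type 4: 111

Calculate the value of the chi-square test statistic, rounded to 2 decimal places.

Ratio total = 10. Expected counts: 220×3/10 = 66, 220×2/10 = 44, 220×1/10 = 22, 220×4/10 = 88.
type 1: (59 − 66)²/66 = 49/66 = 0.742
type 2: (30 − 44)²/44 = 196/44 = 4.455
type 3: (20 − 22)²/22 = 4/22 = 0.182
type 4: (111 − 88)²/88 = 529/88 = 6.011
Sum = 11.39

11.39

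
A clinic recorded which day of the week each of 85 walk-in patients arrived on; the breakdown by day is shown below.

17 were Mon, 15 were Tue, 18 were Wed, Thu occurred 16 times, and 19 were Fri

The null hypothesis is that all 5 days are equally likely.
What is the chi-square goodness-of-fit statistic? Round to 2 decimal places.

Expected count for each of the 5 categories: 85/5 = 17.
χ² = (17−17)²/17 + (15−17)²/17 + (18−17)²/17 + (16−17)²/17 + (19−17)²/17
   = 0.000 + 0.235 + 0.059 + 0.059 + 0.235
Sum = 0.59

0.59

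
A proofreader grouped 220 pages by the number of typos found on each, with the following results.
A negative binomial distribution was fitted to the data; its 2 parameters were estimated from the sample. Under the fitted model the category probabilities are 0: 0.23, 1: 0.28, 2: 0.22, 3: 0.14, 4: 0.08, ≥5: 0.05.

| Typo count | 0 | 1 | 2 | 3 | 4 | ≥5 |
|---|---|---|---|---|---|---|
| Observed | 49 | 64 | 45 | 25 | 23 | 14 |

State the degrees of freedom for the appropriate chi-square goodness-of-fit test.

3

There are k = 6 categories and 2 parameters estimated from the data, so df = 6 − 1 − 2 = 3.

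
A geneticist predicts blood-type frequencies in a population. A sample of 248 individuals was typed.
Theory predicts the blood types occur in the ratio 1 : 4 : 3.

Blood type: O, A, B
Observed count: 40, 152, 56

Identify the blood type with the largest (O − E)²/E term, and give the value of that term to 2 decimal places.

B, 14.72

Ratio total = 8. Expected counts: 248×1/8 = 31, 248×4/8 = 124, 248×3/8 = 93.
cat         O        E   (O−E)²/E
O          40       31      2.613
A         152      124      6.323
B          56       93     14.720
The largest term is for B: 14.72.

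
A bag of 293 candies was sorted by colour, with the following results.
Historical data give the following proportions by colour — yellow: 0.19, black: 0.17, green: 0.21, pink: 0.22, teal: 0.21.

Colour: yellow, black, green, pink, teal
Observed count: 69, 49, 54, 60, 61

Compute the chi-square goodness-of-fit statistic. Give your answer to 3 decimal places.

4.440

Expected counts E_i = n·p_i: 293×0.19 = 55.67, 293×0.17 = 49.81, 293×0.21 = 61.53, 293×0.22 = 64.46, 293×0.21 = 61.53.
χ² = (69−55.67)²/55.67 + (49−49.81)²/49.81 + (54−61.53)²/61.53 + (60−64.46)²/64.46 + (61−61.53)²/61.53
   = 3.1918 + 0.0132 + 0.9215 + 0.3086 + 0.0046
Sum = 4.440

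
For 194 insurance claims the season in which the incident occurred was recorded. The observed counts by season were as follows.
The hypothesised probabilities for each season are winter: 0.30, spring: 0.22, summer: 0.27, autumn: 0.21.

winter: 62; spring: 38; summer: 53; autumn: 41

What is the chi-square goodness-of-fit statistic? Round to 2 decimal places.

0.77

Expected counts E_i = n·p_i: 194×0.30 = 58.2, 194×0.22 = 42.68, 194×0.27 = 52.38, 194×0.21 = 40.74.
winter: (62 − 58.2)²/58.2 = 14.44/58.2 = 0.248
spring: (38 − 42.68)²/42.68 = 21.9024/42.68 = 0.513
summer: (53 − 52.38)²/52.38 = 0.3844/52.38 = 0.007
autumn: (41 − 40.74)²/40.74 = 0.0676/40.74 = 0.002
Sum = 0.77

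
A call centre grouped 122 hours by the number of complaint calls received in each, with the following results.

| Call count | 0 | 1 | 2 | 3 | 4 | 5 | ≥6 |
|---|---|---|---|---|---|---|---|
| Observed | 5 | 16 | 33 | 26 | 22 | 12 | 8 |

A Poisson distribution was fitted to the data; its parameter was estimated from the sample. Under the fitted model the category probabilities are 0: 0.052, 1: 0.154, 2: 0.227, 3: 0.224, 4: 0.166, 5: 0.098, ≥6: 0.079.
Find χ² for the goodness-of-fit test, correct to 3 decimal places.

Expected counts E_i = n·p_i: 122×0.052 = 6.344, 122×0.154 = 18.788, 122×0.227 = 27.694, 122×0.224 = 27.328, 122×0.166 = 20.252, 122×0.098 = 11.956, 122×0.079 = 9.638.
cat         O        E   (O−E)²/E
0           5    6.344     0.2847
1          16   18.788     0.4137
2          33   27.694     1.0166
3          26   27.328     0.0645
4          22   20.252     0.1509
5          12   11.956     0.0002
≥6          8    9.638     0.2784
Sum = 2.209

2.209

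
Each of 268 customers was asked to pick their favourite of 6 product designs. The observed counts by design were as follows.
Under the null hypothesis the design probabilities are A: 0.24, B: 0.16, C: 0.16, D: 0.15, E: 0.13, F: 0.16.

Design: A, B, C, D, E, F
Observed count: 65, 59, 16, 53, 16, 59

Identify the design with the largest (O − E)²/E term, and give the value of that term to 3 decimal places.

Expected counts E_i = n·p_i: 268×0.24 = 64.32, 268×0.16 = 42.88, 268×0.16 = 42.88, 268×0.15 = 40.2, 268×0.13 = 34.84, 268×0.16 = 42.88.
A: (65 − 64.32)²/64.32 = 0.4624/64.32 = 0.0072
B: (59 − 42.88)²/42.88 = 259.8544/42.88 = 6.0600
C: (16 − 42.88)²/42.88 = 722.5344/42.88 = 16.8501
D: (53 − 40.2)²/40.2 = 163.84/40.2 = 4.0756
E: (16 − 34.84)²/34.84 = 354.9456/34.84 = 10.1879
F: (59 − 42.88)²/42.88 = 259.8544/42.88 = 6.0600
The largest term is for C: 16.850.

C, 16.850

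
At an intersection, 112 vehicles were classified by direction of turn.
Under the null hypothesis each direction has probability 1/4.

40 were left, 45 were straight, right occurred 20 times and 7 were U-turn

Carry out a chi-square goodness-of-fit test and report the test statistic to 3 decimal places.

Under H₀ each category has probability 1/4, so each expected count is 112/4 = 28.
cat           O        E   (O−E)²/E
left         40       28     5.1429
straight     45       28    10.3214
right        20       28     2.2857
U-turn        7       28    15.7500
Sum = 33.500

33.500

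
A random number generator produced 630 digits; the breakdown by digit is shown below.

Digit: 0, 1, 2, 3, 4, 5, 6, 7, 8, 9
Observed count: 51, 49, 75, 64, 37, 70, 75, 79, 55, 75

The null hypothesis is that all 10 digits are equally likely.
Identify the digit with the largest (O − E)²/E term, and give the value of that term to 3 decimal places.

4, 10.730

Under H₀ each category has probability 1/10, so each expected count is 630/10 = 63.
χ² = (51−63)²/63 + (49−63)²/63 + (75−63)²/63 + (64−63)²/63 + (37−63)²/63 + (70−63)²/63 + (75−63)²/63 + (79−63)²/63 + (55−63)²/63 + (75−63)²/63
   = 2.2857 + 3.1111 + 2.2857 + 0.0159 + 10.7302 + 0.7778 + 2.2857 + 4.0635 + 1.0159 + 2.2857
The largest term is for 4: 10.730.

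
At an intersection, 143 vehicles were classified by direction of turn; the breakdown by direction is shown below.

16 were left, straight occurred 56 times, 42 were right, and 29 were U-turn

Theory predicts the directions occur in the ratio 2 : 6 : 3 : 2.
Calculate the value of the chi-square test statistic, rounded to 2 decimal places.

Ratio total = 13. Expected counts: 143×2/13 = 22, 143×6/13 = 66, 143×3/13 = 33, 143×2/13 = 22.
χ² = (16−22)²/22 + (56−66)²/66 + (42−33)²/33 + (29−22)²/22
   = 1.636 + 1.515 + 2.455 + 2.227
Sum = 7.83

7.83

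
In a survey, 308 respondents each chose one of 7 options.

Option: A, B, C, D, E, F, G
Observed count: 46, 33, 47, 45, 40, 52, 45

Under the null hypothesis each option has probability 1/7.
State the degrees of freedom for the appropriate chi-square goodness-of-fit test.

6

There are k = 7 categories and no parameters were estimated from the data, so df = 7 − 1 = 6.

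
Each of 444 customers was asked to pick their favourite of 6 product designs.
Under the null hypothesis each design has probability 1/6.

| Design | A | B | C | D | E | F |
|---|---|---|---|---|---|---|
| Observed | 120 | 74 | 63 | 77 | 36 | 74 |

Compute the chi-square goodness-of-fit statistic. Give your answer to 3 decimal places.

49.865

Under H₀ each category has probability 1/6, so each expected count is 444/6 = 74.
cat         O        E   (O−E)²/E
A         120       74    28.5946
B          74       74     0.0000
C          63       74     1.6351
D          77       74     0.1216
E          36       74    19.5135
F          74       74     0.0000
Sum = 49.865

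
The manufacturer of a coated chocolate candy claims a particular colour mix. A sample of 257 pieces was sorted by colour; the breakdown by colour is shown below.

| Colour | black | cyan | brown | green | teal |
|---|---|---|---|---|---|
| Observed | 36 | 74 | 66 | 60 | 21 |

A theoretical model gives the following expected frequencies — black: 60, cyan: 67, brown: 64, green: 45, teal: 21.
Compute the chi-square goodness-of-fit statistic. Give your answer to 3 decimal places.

15.394

χ² = (36−60)²/60 + (74−67)²/67 + (66−64)²/64 + (60−45)²/45 + (21−21)²/21
   = 9.6000 + 0.7313 + 0.0625 + 5.0000 + 0.0000
Sum = 15.394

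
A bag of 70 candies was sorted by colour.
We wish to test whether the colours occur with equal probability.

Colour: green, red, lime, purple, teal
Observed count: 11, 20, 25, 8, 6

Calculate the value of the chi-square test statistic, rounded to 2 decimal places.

Expected count for each of the 5 categories: 70/5 = 14.
green: (11 − 14)²/14 = 9/14 = 0.643
red: (20 − 14)²/14 = 36/14 = 2.571
lime: (25 − 14)²/14 = 121/14 = 8.643
purple: (8 − 14)²/14 = 36/14 = 2.571
teal: (6 − 14)²/14 = 64/14 = 4.571
Sum = 19.00

19.00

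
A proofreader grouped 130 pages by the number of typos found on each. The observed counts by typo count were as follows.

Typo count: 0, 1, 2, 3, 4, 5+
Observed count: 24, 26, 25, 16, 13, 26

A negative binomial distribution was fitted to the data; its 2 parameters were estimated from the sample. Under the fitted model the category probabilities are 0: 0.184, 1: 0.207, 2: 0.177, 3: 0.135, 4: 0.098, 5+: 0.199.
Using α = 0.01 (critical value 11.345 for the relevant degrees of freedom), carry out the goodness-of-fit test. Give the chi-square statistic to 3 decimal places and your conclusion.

0.346; do not reject

Expected counts E_i = n·p_i: 130×0.184 = 23.92, 130×0.207 = 26.91, 130×0.177 = 23.01, 130×0.135 = 17.55, 130×0.098 = 12.74, 130×0.199 = 25.87.
χ² = (24−23.92)²/23.92 + (26−26.91)²/26.91 + (25−23.01)²/23.01 + (16−17.55)²/17.55 + (13−12.74)²/12.74 + (26−25.87)²/25.87
   = 0.0003 + 0.0308 + 0.1721 + 0.1369 + 0.0053 + 0.0007
Sum = 0.346
df = 3. Since 0.346 < 11.345, we do not reject H₀.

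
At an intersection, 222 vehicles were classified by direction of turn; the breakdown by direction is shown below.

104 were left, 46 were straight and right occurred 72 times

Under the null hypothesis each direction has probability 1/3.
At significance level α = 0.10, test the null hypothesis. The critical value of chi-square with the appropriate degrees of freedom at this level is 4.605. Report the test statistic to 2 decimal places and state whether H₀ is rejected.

22.81; reject

Expected count for each of the 3 categories: 222/3 = 74.
left: (104 − 74)²/74 = 900/74 = 12.162
straight: (46 − 74)²/74 = 784/74 = 10.595
right: (72 − 74)²/74 = 4/74 = 0.054
Sum = 22.81
df = 2. Since 22.81 > 4.605, we reject H₀.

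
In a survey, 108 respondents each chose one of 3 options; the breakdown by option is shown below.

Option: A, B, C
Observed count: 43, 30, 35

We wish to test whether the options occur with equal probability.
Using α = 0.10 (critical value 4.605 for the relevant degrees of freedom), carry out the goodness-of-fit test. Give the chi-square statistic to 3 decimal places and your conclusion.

Expected count for each of the 3 categories: 108/3 = 36.
cat         O        E   (O−E)²/E
A          43       36     1.3611
B          30       36     1.0000
C          35       36     0.0278
Sum = 2.389
df = 2. Since 2.389 < 4.605, we do not reject H₀.

2.389; do not reject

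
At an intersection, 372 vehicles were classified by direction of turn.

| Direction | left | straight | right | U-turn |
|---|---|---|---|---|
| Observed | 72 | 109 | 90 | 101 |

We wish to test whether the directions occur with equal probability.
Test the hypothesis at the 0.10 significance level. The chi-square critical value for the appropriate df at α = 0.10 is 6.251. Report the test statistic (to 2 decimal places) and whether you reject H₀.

8.28; reject

Expected count for each of the 4 categories: 372/4 = 93.
left: (72 − 93)²/93 = 441/93 = 4.742
straight: (109 − 93)²/93 = 256/93 = 2.753
right: (90 − 93)²/93 = 9/93 = 0.097
U-turn: (101 − 93)²/93 = 64/93 = 0.688
Sum = 8.28
df = 3. Since 8.28 > 6.251, we reject H₀.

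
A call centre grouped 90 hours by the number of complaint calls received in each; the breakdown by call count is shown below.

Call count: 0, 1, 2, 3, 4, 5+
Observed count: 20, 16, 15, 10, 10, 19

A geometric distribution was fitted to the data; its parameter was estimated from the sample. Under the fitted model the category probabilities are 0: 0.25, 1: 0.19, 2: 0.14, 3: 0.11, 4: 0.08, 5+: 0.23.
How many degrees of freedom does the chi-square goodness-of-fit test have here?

There are k = 6 categories and 1 parameter estimated from the data, so df = 6 − 1 − 1 = 4.

4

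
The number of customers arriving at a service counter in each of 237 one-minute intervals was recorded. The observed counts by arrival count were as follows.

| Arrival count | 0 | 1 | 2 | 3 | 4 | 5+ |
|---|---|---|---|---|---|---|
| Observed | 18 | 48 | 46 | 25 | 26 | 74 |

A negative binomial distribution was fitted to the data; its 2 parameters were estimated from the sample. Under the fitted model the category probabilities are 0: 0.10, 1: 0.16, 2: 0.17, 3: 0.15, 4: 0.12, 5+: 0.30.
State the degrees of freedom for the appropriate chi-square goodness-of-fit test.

3

There are k = 6 categories and 2 parameters estimated from the data, so df = 6 − 1 − 2 = 3.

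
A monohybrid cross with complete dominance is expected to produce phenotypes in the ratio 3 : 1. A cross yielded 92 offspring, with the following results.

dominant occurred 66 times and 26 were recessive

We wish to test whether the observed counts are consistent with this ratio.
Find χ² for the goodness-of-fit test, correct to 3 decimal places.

Ratio total = 4. Expected counts: 92×3/4 = 69, 92×1/4 = 23.
cat            O        E   (O−E)²/E
dominant      66       69     0.1304
recessive     26       23     0.3913
Sum = 0.522

0.522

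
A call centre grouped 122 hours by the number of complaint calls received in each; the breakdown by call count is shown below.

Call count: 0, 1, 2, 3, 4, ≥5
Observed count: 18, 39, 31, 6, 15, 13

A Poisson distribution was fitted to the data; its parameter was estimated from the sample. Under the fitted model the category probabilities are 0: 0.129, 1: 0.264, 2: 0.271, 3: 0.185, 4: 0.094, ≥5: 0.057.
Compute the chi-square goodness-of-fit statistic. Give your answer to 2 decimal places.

Expected counts E_i = n·p_i: 122×0.129 = 15.738, 122×0.264 = 32.208, 122×0.271 = 33.062, 122×0.185 = 22.57, 122×0.094 = 11.468, 122×0.057 = 6.954.
0: (18 − 15.738)²/15.738 = 5.116644/15.738 = 0.325
1: (39 − 32.208)²/32.208 = 46.131264/32.208 = 1.432
2: (31 − 33.062)²/33.062 = 4.251844/33.062 = 0.129
3: (6 − 22.57)²/22.57 = 274.5649/22.57 = 12.165
4: (15 − 11.468)²/11.468 = 12.475024/11.468 = 1.088
≥5: (13 − 6.954)²/6.954 = 36.554116/6.954 = 5.257
Sum = 20.40

20.40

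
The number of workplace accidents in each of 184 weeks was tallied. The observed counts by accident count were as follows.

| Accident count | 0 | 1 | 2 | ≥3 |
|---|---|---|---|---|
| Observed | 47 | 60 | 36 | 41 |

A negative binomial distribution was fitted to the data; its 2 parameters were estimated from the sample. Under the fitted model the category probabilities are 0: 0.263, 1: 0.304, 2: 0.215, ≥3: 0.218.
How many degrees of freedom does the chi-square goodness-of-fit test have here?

There are k = 4 categories and 2 parameters estimated from the data, so df = 4 − 1 − 2 = 1.

1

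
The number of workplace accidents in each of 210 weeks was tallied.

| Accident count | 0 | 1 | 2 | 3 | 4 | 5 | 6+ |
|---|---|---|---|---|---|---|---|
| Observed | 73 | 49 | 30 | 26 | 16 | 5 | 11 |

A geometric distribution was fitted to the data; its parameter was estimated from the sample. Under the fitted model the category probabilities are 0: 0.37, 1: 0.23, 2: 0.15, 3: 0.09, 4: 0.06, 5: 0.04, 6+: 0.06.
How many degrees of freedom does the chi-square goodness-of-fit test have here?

There are k = 7 categories and 1 parameter estimated from the data, so df = 7 − 1 − 1 = 5.

5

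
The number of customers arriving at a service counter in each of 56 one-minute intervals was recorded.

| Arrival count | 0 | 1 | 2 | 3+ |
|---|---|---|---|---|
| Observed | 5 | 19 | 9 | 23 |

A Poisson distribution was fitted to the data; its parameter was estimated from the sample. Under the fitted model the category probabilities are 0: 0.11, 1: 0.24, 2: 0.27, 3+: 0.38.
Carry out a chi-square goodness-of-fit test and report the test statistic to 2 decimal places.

5.13

Expected counts E_i = n·p_i: 56×0.11 = 6.16, 56×0.24 = 13.44, 56×0.27 = 15.12, 56×0.38 = 21.28.
cat         O        E   (O−E)²/E
0           5     6.16      0.218
1          19    13.44      2.300
2           9    15.12      2.477
3+         23    21.28      0.139
Sum = 5.13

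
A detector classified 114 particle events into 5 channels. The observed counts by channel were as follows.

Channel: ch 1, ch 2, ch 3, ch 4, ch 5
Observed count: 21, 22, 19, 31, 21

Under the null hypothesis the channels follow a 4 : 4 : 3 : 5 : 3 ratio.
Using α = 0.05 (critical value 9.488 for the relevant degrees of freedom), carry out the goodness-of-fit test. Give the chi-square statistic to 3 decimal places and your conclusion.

1.131; do not reject

Ratio total = 19. Expected counts: 114×4/19 = 24, 114×4/19 = 24, 114×3/19 = 18, 114×5/19 = 30, 114×3/19 = 18.
ch 1: (21 − 24)²/24 = 9/24 = 0.3750
ch 2: (22 − 24)²/24 = 4/24 = 0.1667
ch 3: (19 − 18)²/18 = 1/18 = 0.0556
ch 4: (31 − 30)²/30 = 1/30 = 0.0333
ch 5: (21 − 18)²/18 = 9/18 = 0.5000
Sum = 1.131
df = 4. Since 1.131 < 9.488, we do not reject H₀.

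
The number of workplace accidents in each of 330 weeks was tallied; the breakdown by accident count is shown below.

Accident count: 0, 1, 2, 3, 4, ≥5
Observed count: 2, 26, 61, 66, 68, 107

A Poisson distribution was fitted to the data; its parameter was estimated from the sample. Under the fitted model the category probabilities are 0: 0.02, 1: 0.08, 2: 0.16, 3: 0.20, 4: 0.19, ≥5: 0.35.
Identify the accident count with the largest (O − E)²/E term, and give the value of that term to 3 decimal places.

0, 3.206

Expected counts E_i = n·p_i: 330×0.02 = 6.6, 330×0.08 = 26.4, 330×0.16 = 52.8, 330×0.20 = 66, 330×0.19 = 62.7, 330×0.35 = 115.5.
cat         O        E   (O−E)²/E
0           2      6.6     3.2061
1          26     26.4     0.0061
2          61     52.8     1.2735
3          66       66     0.0000
4          68     62.7     0.4480
≥5        107    115.5     0.6255
The largest term is for 0: 3.206.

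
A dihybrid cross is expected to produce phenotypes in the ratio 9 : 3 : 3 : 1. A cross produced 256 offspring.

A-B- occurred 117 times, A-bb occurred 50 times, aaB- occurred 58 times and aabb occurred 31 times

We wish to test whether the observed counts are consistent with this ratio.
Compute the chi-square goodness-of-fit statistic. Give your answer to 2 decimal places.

Ratio total = 16. Expected counts: 256×9/16 = 144, 256×3/16 = 48, 256×3/16 = 48, 256×1/16 = 16.
χ² = (117−144)²/144 + (50−48)²/48 + (58−48)²/48 + (31−16)²/16
   = 5.063 + 0.083 + 2.083 + 14.063
Sum = 21.29

21.29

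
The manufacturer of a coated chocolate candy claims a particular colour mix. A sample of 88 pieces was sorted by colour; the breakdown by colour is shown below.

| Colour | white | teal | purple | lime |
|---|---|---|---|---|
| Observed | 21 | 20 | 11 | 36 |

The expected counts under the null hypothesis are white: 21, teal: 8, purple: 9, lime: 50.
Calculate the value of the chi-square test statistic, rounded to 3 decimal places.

22.364

white: (21 − 21)²/21 = 0/21 = 0.0000
teal: (20 − 8)²/8 = 144/8 = 18.0000
purple: (11 − 9)²/9 = 4/9 = 0.4444
lime: (36 − 50)²/50 = 196/50 = 3.9200
Sum = 22.364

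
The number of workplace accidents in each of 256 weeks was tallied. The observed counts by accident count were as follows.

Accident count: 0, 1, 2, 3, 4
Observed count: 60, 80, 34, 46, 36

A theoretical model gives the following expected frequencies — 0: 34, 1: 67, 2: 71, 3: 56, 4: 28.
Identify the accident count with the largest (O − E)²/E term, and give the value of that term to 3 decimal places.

cat         O        E   (O−E)²/E
0          60       34    19.8824
1          80       67     2.5224
2          34       71    19.2817
3          46       56     1.7857
4          36       28     2.2857
The largest term is for 0: 19.882.

0, 19.882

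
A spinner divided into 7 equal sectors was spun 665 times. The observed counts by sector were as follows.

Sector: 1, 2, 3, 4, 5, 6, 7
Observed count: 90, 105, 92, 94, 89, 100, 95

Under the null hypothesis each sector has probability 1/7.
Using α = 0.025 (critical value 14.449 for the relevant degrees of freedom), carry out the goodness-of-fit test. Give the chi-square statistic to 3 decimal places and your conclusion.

2.063; do not reject

Expected count for each of the 7 categories: 665/7 = 95.
χ² = (90−95)²/95 + (105−95)²/95 + (92−95)²/95 + (94−95)²/95 + (89−95)²/95 + (100−95)²/95 + (95−95)²/95
   = 0.2632 + 1.0526 + 0.0947 + 0.0105 + 0.3789 + 0.2632 + 0.0000
Sum = 2.063
df = 6. Since 2.063 < 14.449, we do not reject H₀.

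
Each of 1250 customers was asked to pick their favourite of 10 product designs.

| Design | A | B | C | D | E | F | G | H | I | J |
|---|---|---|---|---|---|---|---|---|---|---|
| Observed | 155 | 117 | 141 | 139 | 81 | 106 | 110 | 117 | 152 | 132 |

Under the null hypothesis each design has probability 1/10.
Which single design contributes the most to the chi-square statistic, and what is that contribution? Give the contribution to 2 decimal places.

Under H₀ each category has probability 1/10, so each expected count is 1250/10 = 125.
χ² = (155−125)²/125 + (117−125)²/125 + (141−125)²/125 + (139−125)²/125 + (81−125)²/125 + (106−125)²/125 + (110−125)²/125 + (117−125)²/125 + (152−125)²/125 + (132−125)²/125
   = 7.200 + 0.512 + 2.048 + 1.568 + 15.488 + 2.888 + 1.800 + 0.512 + 5.832 + 0.392
The largest term is for E: 15.49.

E, 15.49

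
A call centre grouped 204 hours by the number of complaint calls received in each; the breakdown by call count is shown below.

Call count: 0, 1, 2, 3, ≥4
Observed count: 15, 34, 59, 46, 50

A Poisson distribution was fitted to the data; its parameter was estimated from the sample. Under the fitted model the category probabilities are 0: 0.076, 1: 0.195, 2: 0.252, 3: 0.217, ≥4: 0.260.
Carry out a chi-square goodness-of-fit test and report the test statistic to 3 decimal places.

Expected counts E_i = n·p_i: 204×0.076 = 15.504, 204×0.195 = 39.78, 204×0.252 = 51.408, 204×0.217 = 44.268, 204×0.260 = 53.04.
cat         O        E   (O−E)²/E
0          15   15.504     0.0164
1          34    39.78     0.8398
2          59   51.408     1.1212
3          46   44.268     0.0678
≥4         50    53.04     0.1742
Sum = 2.219

2.219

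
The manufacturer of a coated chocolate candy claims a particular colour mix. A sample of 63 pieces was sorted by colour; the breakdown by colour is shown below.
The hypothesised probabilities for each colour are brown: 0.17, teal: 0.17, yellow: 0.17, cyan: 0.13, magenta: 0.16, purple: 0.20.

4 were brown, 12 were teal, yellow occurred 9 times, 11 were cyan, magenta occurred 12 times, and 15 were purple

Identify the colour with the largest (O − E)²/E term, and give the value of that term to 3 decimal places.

brown, 4.204

Expected counts E_i = n·p_i: 63×0.17 = 10.71, 63×0.17 = 10.71, 63×0.17 = 10.71, 63×0.13 = 8.19, 63×0.16 = 10.08, 63×0.20 = 12.6.
cat          O        E   (O−E)²/E
brown        4    10.71     4.2039
teal        12    10.71     0.1554
yellow       9    10.71     0.2730
cyan        11     8.19     0.9641
magenta     12    10.08     0.3657
purple      15     12.6     0.4571
The largest term is for brown: 4.204.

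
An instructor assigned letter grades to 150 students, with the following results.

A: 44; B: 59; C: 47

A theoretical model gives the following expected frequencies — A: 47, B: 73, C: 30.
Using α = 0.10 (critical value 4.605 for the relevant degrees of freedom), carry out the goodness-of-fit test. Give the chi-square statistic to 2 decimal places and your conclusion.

cat         O        E   (O−E)²/E
A          44       47      0.191
B          59       73      2.685
C          47       30      9.633
Sum = 12.51
df = 2. Since 12.51 > 4.605, we reject H₀.

12.51; reject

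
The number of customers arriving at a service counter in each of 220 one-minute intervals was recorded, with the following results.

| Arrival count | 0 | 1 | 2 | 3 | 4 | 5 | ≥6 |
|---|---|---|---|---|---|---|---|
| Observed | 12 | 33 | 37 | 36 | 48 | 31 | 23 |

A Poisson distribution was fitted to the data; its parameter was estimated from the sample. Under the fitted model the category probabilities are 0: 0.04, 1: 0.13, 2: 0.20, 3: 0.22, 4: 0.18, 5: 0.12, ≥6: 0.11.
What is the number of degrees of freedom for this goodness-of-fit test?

There are k = 7 categories and 1 parameter estimated from the data, so df = 7 − 1 − 1 = 5.

5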